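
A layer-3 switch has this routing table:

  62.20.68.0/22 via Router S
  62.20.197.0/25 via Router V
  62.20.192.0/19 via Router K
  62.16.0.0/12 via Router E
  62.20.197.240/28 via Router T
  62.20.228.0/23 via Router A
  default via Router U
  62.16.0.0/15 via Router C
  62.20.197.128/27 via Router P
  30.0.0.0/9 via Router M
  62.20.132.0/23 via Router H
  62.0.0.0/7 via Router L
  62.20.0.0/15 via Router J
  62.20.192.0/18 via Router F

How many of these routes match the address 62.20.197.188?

6

Prefixes containing 62.20.197.188:
  0.0.0.0/0 (default, matches everything)
  62.0.0.0/7 (62.0.0.0 - 63.255.255.255)
  62.16.0.0/12 (62.16.0.0 - 62.31.255.255)
  62.20.0.0/15 (62.20.0.0 - 62.21.255.255)
  62.20.192.0/18 (62.20.192.0 - 62.20.255.255)
  62.20.192.0/19 (62.20.192.0 - 62.20.223.255)
Total matching entries: 6.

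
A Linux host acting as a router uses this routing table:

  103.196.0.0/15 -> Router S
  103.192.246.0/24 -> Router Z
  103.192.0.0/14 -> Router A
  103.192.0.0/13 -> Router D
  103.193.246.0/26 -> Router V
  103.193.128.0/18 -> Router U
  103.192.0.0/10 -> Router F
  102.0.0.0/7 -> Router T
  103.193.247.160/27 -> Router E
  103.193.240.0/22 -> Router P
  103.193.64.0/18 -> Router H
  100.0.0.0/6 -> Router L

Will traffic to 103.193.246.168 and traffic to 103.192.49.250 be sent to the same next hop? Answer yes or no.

103.193.246.168: longest match 103.192.0.0/14 -> Router A
103.192.49.250: longest match 103.192.0.0/14 -> Router A

yes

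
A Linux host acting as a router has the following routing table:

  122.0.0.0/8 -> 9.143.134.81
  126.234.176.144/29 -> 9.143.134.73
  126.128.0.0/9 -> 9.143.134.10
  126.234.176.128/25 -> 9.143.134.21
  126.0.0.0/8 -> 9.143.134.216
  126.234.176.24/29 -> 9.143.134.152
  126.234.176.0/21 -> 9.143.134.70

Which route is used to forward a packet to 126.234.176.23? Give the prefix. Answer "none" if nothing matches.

126.234.176.0/21

Entries matching 126.234.176.23:
  126.0.0.0/8 (126.0.0.0 - 126.255.255.255)
  126.128.0.0/9 (126.128.0.0 - 126.255.255.255)
  126.234.176.0/21 (126.234.176.0 - 126.234.183.255)
Most specific is 126.234.176.0/21.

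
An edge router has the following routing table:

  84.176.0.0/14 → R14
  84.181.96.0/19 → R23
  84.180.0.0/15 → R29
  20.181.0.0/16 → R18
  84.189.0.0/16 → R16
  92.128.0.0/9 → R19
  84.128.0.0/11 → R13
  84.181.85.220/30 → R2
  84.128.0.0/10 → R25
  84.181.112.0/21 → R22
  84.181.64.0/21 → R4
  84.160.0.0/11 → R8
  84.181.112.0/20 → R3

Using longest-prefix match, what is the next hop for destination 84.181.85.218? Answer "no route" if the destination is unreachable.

R29

Routes whose prefix contains 84.181.85.218:
  84.128.0.0/10 (84.128.0.0 - 84.191.255.255) -> R25
  84.160.0.0/11 (84.160.0.0 - 84.191.255.255) -> R8
  84.180.0.0/15 (84.180.0.0 - 84.181.255.255) -> R29
More-specific entries that do NOT match:
  84.181.85.220/30 (84.181.85.220 - 84.181.85.223) does not contain 84.181.85.218
  84.181.112.0/21 (84.181.112.0 - 84.181.119.255) does not contain 84.181.85.218
  84.181.64.0/21 (84.181.64.0 - 84.181.71.255) does not contain 84.181.85.218
  84.181.112.0/20 (84.181.112.0 - 84.181.127.255) does not contain 84.181.85.218
  84.181.96.0/19 (84.181.96.0 - 84.181.127.255) does not contain 84.181.85.218
  20.181.0.0/16 (20.181.0.0 - 20.181.255.255) does not contain 84.181.85.218
  84.189.0.0/16 (84.189.0.0 - 84.189.255.255) does not contain 84.181.85.218
Longest matching prefix is /15 -> next hop R29.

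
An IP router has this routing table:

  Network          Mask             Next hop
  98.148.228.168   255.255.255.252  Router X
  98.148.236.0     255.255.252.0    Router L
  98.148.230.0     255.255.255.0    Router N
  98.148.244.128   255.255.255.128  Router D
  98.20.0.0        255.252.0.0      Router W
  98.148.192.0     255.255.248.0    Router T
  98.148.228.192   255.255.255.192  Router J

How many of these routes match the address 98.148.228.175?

0

No listed prefix contains 98.148.228.175.
Total matching entries: 0.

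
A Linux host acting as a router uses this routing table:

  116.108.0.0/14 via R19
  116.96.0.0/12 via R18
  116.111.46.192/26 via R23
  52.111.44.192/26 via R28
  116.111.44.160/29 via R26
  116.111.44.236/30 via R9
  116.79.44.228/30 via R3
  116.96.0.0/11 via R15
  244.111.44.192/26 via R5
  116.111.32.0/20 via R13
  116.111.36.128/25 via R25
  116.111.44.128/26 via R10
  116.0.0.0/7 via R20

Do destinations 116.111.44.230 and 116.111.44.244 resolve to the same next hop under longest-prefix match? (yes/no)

116.111.44.230: longest match 116.111.32.0/20 -> R13
116.111.44.244: longest match 116.111.32.0/20 -> R13

yes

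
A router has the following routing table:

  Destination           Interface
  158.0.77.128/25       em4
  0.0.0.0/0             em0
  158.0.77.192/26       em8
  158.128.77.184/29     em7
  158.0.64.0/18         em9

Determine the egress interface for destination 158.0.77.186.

Routes whose prefix contains 158.0.77.186:
  0.0.0.0/0 (default, matches everything) -> em0
  158.0.64.0/18 (158.0.64.0 - 158.0.127.255) -> em9
  158.0.77.128/25 (158.0.77.128 - 158.0.77.255) -> em4
More-specific entries that do NOT match:
  158.128.77.184/29 (158.128.77.184 - 158.128.77.191) does not contain 158.0.77.186
  158.0.77.192/26 (158.0.77.192 - 158.0.77.255) does not contain 158.0.77.186
Longest matching prefix is /25 -> interface em4.

em4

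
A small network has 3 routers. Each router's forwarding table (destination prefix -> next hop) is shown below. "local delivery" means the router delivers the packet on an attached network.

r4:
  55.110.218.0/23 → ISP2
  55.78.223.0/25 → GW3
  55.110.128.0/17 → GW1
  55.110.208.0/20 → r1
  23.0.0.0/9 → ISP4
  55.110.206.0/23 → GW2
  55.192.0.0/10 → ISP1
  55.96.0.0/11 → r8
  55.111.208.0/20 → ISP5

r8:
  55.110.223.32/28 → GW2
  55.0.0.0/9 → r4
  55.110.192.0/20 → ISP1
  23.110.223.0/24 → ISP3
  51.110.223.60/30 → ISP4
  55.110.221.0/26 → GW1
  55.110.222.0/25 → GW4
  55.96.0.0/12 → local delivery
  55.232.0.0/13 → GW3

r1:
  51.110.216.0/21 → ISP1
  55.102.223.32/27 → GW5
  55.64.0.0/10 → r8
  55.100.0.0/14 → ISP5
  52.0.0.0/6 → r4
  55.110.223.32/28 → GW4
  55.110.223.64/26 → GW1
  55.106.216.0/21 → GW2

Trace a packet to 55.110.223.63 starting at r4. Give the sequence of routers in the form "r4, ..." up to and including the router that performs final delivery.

r4, r1, r8

At r4: longest match for 55.110.223.63 is 55.110.208.0/20 -> r1
At r1: longest match for 55.110.223.63 is 55.64.0.0/10 -> r8
At r8: longest match for 55.110.223.63 is 55.96.0.0/12 -> local delivery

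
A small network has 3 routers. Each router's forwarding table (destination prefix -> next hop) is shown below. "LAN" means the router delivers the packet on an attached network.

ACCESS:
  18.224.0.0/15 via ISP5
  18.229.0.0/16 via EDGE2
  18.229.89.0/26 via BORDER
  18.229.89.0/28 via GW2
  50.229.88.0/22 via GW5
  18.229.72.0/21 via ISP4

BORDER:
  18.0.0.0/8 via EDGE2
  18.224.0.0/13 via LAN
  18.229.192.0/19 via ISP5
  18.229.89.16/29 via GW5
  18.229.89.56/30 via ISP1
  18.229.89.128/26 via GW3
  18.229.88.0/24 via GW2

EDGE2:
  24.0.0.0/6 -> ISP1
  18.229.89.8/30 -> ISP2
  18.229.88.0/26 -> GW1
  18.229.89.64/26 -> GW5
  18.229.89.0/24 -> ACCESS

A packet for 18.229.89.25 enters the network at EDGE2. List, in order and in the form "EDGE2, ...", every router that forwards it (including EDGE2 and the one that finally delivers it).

At EDGE2: longest match for 18.229.89.25 is 18.229.89.0/24 -> ACCESS
At ACCESS: longest match for 18.229.89.25 is 18.229.89.0/26 -> BORDER
At BORDER: longest match for 18.229.89.25 is 18.224.0.0/13 -> LAN

EDGE2, ACCESS, BORDER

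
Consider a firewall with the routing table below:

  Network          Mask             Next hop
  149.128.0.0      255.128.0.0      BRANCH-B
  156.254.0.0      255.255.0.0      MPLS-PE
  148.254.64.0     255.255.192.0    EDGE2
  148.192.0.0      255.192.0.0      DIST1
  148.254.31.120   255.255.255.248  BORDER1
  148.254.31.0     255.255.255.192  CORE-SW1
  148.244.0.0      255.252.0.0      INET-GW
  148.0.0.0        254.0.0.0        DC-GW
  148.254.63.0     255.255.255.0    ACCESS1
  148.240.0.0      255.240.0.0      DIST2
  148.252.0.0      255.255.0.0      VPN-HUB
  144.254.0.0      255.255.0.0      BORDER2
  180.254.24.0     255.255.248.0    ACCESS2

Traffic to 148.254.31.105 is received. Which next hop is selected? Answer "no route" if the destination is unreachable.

Routes whose prefix contains 148.254.31.105:
  148.0.0.0/7 (148.0.0.0 - 149.255.255.255) -> DC-GW
  148.192.0.0/10 (148.192.0.0 - 148.255.255.255) -> DIST1
  148.240.0.0/12 (148.240.0.0 - 148.255.255.255) -> DIST2
More-specific entries that do NOT match:
  148.254.31.120/29 (148.254.31.120 - 148.254.31.127) does not contain 148.254.31.105
  148.254.31.0/26 (148.254.31.0 - 148.254.31.63) does not contain 148.254.31.105
  148.254.63.0/24 (148.254.63.0 - 148.254.63.255) does not contain 148.254.31.105
  180.254.24.0/21 (180.254.24.0 - 180.254.31.255) does not contain 148.254.31.105
  148.254.64.0/18 (148.254.64.0 - 148.254.127.255) does not contain 148.254.31.105
  156.254.0.0/16 (156.254.0.0 - 156.254.255.255) does not contain 148.254.31.105
  148.252.0.0/16 (148.252.0.0 - 148.252.255.255) does not contain 148.254.31.105
  144.254.0.0/16 (144.254.0.0 - 144.254.255.255) does not contain 148.254.31.105
  148.244.0.0/14 (148.244.0.0 - 148.247.255.255) does not contain 148.254.31.105
Longest matching prefix is /12 -> next hop DIST2.

DIST2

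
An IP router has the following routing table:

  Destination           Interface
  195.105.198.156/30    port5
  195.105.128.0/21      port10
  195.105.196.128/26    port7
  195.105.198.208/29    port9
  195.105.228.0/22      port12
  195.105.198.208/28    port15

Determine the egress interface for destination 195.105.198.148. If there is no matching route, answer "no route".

No entry's prefix contains 195.105.198.148; there is no default route.

no route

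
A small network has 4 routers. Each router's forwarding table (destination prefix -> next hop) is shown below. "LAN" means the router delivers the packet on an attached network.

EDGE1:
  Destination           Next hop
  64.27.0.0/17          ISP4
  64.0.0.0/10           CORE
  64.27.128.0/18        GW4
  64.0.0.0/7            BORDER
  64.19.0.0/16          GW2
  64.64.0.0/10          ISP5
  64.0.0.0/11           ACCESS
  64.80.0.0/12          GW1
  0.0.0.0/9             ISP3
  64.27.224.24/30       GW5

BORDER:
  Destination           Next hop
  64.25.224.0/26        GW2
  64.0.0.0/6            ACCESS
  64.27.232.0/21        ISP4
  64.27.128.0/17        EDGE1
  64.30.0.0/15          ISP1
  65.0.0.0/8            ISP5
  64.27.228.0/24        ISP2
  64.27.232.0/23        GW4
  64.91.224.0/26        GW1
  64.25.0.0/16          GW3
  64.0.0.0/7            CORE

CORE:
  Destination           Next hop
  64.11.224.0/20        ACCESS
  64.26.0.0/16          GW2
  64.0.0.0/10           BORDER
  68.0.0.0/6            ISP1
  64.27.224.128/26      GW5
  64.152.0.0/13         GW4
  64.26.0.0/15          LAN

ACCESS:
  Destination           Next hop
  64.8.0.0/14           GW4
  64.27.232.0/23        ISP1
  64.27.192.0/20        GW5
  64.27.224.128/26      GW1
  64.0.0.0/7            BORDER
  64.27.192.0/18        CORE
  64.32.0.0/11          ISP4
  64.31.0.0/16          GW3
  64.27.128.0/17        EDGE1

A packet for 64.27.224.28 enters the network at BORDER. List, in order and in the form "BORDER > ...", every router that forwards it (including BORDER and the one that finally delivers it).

At BORDER: longest match for 64.27.224.28 is 64.27.128.0/17 -> EDGE1
At EDGE1: longest match for 64.27.224.28 is 64.0.0.0/11 -> ACCESS
At ACCESS: longest match for 64.27.224.28 is 64.27.192.0/18 -> CORE
At CORE: longest match for 64.27.224.28 is 64.26.0.0/15 -> LAN

BORDER > EDGE1 > ACCESS > CORE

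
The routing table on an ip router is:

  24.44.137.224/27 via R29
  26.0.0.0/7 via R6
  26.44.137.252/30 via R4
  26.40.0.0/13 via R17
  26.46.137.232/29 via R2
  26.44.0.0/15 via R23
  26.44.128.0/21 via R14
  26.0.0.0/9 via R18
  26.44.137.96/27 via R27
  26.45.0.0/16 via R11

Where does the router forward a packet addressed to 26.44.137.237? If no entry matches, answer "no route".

R23

Routes whose prefix contains 26.44.137.237:
  26.0.0.0/7 (26.0.0.0 - 27.255.255.255) -> R6
  26.0.0.0/9 (26.0.0.0 - 26.127.255.255) -> R18
  26.40.0.0/13 (26.40.0.0 - 26.47.255.255) -> R17
  26.44.0.0/15 (26.44.0.0 - 26.45.255.255) -> R23
More-specific entries that do NOT match:
  26.44.137.252/30 (26.44.137.252 - 26.44.137.255) does not contain 26.44.137.237
  26.46.137.232/29 (26.46.137.232 - 26.46.137.239) does not contain 26.44.137.237
  24.44.137.224/27 (24.44.137.224 - 24.44.137.255) does not contain 26.44.137.237
  26.44.137.96/27 (26.44.137.96 - 26.44.137.127) does not contain 26.44.137.237
  26.44.128.0/21 (26.44.128.0 - 26.44.135.255) does not contain 26.44.137.237
  26.45.0.0/16 (26.45.0.0 - 26.45.255.255) does not contain 26.44.137.237
Longest matching prefix is /15 -> next hop R23.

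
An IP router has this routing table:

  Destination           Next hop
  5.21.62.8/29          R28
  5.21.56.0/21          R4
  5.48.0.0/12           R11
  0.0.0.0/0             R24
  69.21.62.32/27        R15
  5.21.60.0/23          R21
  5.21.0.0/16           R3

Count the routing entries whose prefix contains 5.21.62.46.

Prefixes containing 5.21.62.46:
  0.0.0.0/0 (default, matches everything)
  5.21.0.0/16 (5.21.0.0 - 5.21.255.255)
  5.21.56.0/21 (5.21.56.0 - 5.21.63.255)
Total matching entries: 3.

3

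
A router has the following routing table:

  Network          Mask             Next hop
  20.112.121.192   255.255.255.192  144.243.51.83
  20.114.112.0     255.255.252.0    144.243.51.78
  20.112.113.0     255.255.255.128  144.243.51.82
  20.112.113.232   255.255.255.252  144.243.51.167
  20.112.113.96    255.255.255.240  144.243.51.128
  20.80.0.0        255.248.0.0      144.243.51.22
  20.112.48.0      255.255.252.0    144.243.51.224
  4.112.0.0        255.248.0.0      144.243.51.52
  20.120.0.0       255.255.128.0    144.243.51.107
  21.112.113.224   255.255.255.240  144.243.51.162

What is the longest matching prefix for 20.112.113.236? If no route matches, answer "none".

none

20.112.113.236 is outside every listed prefix and there is no default route.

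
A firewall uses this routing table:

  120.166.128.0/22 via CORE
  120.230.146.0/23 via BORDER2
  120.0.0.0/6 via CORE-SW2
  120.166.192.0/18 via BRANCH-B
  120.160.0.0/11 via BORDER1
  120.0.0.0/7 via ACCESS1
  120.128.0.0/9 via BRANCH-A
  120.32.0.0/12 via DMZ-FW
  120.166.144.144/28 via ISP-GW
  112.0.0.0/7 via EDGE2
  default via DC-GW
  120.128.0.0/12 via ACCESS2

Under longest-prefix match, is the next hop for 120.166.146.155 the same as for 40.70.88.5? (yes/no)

120.166.146.155: longest match 120.160.0.0/11 -> BORDER1
40.70.88.5: longest match 0.0.0.0/0 -> DC-GW

no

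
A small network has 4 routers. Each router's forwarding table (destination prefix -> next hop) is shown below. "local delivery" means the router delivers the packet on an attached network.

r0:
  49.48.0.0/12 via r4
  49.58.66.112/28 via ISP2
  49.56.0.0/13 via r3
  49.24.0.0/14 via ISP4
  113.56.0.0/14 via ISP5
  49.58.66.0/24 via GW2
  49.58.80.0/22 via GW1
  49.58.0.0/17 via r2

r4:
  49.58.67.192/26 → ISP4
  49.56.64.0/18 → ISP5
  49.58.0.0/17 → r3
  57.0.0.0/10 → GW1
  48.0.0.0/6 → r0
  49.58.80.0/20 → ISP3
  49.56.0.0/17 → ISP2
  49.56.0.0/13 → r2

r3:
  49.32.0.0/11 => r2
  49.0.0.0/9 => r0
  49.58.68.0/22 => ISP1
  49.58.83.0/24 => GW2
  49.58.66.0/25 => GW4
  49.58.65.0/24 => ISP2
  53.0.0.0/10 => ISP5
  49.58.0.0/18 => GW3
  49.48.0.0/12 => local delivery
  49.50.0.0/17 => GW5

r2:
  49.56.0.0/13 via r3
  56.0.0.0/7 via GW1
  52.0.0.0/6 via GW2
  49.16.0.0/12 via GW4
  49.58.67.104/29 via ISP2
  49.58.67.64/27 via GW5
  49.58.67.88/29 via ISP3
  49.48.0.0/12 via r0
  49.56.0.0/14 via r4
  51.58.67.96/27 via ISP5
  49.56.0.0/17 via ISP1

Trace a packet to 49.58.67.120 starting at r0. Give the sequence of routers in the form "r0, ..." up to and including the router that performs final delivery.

r0, r2, r4, r3

At r0: longest match for 49.58.67.120 is 49.58.0.0/17 -> r2
At r2: longest match for 49.58.67.120 is 49.56.0.0/14 -> r4
At r4: longest match for 49.58.67.120 is 49.58.0.0/17 -> r3
At r3: longest match for 49.58.67.120 is 49.48.0.0/12 -> local delivery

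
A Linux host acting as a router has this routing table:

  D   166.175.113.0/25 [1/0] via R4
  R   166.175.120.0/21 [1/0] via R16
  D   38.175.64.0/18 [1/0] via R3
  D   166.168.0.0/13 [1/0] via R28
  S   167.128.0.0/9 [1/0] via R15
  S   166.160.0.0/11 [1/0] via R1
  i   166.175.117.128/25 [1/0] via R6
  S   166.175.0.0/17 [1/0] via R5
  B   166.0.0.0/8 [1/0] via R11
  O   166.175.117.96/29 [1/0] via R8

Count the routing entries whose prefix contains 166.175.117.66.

4

Prefixes containing 166.175.117.66:
  166.0.0.0/8 (166.0.0.0 - 166.255.255.255)
  166.160.0.0/11 (166.160.0.0 - 166.191.255.255)
  166.168.0.0/13 (166.168.0.0 - 166.175.255.255)
  166.175.0.0/17 (166.175.0.0 - 166.175.127.255)
Total matching entries: 4.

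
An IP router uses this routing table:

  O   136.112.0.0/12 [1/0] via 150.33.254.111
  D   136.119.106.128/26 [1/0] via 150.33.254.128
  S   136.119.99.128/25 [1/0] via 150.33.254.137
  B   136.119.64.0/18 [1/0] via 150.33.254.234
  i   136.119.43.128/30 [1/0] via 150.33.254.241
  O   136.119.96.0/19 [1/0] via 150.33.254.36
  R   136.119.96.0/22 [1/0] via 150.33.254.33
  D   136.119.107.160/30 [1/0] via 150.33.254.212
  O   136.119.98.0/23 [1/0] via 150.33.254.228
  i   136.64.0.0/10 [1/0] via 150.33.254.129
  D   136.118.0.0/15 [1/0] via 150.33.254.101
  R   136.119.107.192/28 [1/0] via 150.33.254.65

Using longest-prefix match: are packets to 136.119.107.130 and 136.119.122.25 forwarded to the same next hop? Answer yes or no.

136.119.107.130: longest match 136.119.96.0/19 -> 150.33.254.36
136.119.122.25: longest match 136.119.96.0/19 -> 150.33.254.36

yes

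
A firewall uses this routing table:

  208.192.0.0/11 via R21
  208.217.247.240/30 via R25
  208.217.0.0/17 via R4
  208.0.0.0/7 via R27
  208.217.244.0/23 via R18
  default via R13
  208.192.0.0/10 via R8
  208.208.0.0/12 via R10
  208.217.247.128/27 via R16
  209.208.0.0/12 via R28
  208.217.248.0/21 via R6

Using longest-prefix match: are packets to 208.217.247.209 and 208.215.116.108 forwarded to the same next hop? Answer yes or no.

208.217.247.209: longest match 208.208.0.0/12 -> R10
208.215.116.108: longest match 208.208.0.0/12 -> R10

yes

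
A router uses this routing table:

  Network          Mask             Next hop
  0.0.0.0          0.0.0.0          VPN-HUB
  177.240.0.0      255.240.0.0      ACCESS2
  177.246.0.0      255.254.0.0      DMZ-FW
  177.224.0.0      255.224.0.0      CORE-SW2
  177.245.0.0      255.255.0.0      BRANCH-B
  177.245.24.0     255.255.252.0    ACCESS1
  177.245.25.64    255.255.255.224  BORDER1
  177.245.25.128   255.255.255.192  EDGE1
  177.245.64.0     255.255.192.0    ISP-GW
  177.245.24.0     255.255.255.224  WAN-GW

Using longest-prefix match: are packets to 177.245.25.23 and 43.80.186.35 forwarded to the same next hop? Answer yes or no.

177.245.25.23: longest match 177.245.24.0/22 -> ACCESS1
43.80.186.35: longest match 0.0.0.0/0 -> VPN-HUB

no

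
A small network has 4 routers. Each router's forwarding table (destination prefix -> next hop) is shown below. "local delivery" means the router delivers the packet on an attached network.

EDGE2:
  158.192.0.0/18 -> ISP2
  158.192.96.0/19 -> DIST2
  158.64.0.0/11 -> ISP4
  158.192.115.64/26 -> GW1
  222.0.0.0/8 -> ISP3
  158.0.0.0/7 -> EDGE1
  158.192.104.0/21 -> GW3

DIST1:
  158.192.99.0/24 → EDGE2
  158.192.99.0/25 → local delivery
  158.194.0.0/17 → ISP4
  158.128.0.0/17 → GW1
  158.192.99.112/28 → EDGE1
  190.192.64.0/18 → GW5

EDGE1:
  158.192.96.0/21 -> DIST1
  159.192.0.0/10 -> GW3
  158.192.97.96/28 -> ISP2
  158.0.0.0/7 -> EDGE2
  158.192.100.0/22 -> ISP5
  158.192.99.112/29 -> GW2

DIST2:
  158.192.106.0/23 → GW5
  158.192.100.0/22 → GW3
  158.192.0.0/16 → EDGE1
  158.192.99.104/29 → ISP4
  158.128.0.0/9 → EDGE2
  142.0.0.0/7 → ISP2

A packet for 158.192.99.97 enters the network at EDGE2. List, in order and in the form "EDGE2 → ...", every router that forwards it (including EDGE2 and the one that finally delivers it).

At EDGE2: longest match for 158.192.99.97 is 158.192.96.0/19 -> DIST2
At DIST2: longest match for 158.192.99.97 is 158.192.0.0/16 -> EDGE1
At EDGE1: longest match for 158.192.99.97 is 158.192.96.0/21 -> DIST1
At DIST1: longest match for 158.192.99.97 is 158.192.99.0/25 -> local delivery

EDGE2 → DIST2 → EDGE1 → DIST1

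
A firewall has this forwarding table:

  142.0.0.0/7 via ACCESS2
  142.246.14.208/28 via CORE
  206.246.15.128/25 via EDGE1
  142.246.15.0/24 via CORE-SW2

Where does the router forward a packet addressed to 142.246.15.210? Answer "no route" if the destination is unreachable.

CORE-SW2

Routes whose prefix contains 142.246.15.210:
  142.0.0.0/7 (142.0.0.0 - 143.255.255.255) -> ACCESS2
  142.246.15.0/24 (142.246.15.0 - 142.246.15.255) -> CORE-SW2
More-specific entries that do NOT match:
  142.246.14.208/28 (142.246.14.208 - 142.246.14.223) does not contain 142.246.15.210
  206.246.15.128/25 (206.246.15.128 - 206.246.15.255) does not contain 142.246.15.210
Longest matching prefix is /24 -> next hop CORE-SW2.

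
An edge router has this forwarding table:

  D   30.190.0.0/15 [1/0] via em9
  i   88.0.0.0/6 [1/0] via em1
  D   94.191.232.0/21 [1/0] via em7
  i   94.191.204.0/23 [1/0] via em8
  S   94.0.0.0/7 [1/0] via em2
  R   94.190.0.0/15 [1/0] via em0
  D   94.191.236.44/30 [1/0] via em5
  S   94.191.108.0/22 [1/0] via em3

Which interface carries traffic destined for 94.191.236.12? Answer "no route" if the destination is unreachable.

Routes whose prefix contains 94.191.236.12:
  94.0.0.0/7 (94.0.0.0 - 95.255.255.255) -> em2
  94.190.0.0/15 (94.190.0.0 - 94.191.255.255) -> em0
  94.191.232.0/21 (94.191.232.0 - 94.191.239.255) -> em7
More-specific entries that do NOT match:
  94.191.236.44/30 (94.191.236.44 - 94.191.236.47) does not contain 94.191.236.12
  94.191.204.0/23 (94.191.204.0 - 94.191.205.255) does not contain 94.191.236.12
  94.191.108.0/22 (94.191.108.0 - 94.191.111.255) does not contain 94.191.236.12
Longest matching prefix is /21 -> interface em7.

em7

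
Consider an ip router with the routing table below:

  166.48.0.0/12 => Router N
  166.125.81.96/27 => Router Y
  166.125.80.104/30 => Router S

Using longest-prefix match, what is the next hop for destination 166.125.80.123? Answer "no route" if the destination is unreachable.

no route

No entry's prefix contains 166.125.80.123; there is no default route.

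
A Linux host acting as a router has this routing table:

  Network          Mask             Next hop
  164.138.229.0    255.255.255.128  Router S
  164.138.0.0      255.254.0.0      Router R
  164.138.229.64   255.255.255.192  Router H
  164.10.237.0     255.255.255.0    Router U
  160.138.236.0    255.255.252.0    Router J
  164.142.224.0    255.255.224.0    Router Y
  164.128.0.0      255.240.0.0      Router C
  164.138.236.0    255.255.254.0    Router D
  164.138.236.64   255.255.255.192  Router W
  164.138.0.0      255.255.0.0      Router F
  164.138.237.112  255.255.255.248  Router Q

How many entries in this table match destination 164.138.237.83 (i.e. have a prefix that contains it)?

Prefixes containing 164.138.237.83:
  164.128.0.0/12 (164.128.0.0 - 164.143.255.255)
  164.138.0.0/15 (164.138.0.0 - 164.139.255.255)
  164.138.0.0/16 (164.138.0.0 - 164.138.255.255)
  164.138.236.0/23 (164.138.236.0 - 164.138.237.255)
Total matching entries: 4.

4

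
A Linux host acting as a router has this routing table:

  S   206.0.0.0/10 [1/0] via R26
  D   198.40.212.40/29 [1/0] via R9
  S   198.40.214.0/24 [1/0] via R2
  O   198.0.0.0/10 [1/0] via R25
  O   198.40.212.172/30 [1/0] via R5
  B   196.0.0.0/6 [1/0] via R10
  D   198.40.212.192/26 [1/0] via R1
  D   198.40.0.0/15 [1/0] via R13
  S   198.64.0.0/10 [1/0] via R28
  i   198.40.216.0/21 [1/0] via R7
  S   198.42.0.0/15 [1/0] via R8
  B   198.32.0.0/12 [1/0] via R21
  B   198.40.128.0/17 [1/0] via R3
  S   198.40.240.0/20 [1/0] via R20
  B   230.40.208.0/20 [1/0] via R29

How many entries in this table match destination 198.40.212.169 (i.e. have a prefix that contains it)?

5

Prefixes containing 198.40.212.169:
  196.0.0.0/6 (196.0.0.0 - 199.255.255.255)
  198.0.0.0/10 (198.0.0.0 - 198.63.255.255)
  198.32.0.0/12 (198.32.0.0 - 198.47.255.255)
  198.40.0.0/15 (198.40.0.0 - 198.41.255.255)
  198.40.128.0/17 (198.40.128.0 - 198.40.255.255)
Total matching entries: 5.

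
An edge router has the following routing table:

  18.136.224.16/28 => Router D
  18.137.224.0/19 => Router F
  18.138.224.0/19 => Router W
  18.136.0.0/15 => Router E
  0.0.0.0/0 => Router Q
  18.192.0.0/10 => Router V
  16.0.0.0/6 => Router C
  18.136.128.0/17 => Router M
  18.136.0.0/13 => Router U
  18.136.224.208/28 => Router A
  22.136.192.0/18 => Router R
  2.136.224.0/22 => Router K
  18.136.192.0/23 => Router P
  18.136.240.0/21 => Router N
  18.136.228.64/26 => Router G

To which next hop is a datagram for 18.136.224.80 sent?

Routes whose prefix contains 18.136.224.80:
  0.0.0.0/0 (default, matches everything) -> Router Q
  16.0.0.0/6 (16.0.0.0 - 19.255.255.255) -> Router C
  18.136.0.0/13 (18.136.0.0 - 18.143.255.255) -> Router U
  18.136.0.0/15 (18.136.0.0 - 18.137.255.255) -> Router E
  18.136.128.0/17 (18.136.128.0 - 18.136.255.255) -> Router M
More-specific entries that do NOT match:
  18.136.224.16/28 (18.136.224.16 - 18.136.224.31) does not contain 18.136.224.80
  18.136.224.208/28 (18.136.224.208 - 18.136.224.223) does not contain 18.136.224.80
  18.136.228.64/26 (18.136.228.64 - 18.136.228.127) does not contain 18.136.224.80
  18.136.192.0/23 (18.136.192.0 - 18.136.193.255) does not contain 18.136.224.80
  2.136.224.0/22 (2.136.224.0 - 2.136.227.255) does not contain 18.136.224.80
  18.136.240.0/21 (18.136.240.0 - 18.136.247.255) does not contain 18.136.224.80
  18.137.224.0/19 (18.137.224.0 - 18.137.255.255) does not contain 18.136.224.80
  18.138.224.0/19 (18.138.224.0 - 18.138.255.255) does not contain 18.136.224.80
  22.136.192.0/18 (22.136.192.0 - 22.136.255.255) does not contain 18.136.224.80
Longest matching prefix is /17 -> next hop Router M.

Router M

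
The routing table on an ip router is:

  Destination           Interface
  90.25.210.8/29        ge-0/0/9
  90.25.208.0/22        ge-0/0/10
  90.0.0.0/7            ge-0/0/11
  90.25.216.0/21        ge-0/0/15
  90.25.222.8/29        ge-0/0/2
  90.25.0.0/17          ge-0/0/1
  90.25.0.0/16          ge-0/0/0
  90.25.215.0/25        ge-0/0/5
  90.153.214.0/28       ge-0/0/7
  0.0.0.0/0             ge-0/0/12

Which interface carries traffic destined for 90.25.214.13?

ge-0/0/0

Routes whose prefix contains 90.25.214.13:
  0.0.0.0/0 (default, matches everything) -> ge-0/0/12
  90.0.0.0/7 (90.0.0.0 - 91.255.255.255) -> ge-0/0/11
  90.25.0.0/16 (90.25.0.0 - 90.25.255.255) -> ge-0/0/0
More-specific entries that do NOT match:
  90.25.210.8/29 (90.25.210.8 - 90.25.210.15) does not contain 90.25.214.13
  90.25.222.8/29 (90.25.222.8 - 90.25.222.15) does not contain 90.25.214.13
  90.153.214.0/28 (90.153.214.0 - 90.153.214.15) does not contain 90.25.214.13
  90.25.215.0/25 (90.25.215.0 - 90.25.215.127) does not contain 90.25.214.13
  90.25.208.0/22 (90.25.208.0 - 90.25.211.255) does not contain 90.25.214.13
  90.25.216.0/21 (90.25.216.0 - 90.25.223.255) does not contain 90.25.214.13
  90.25.0.0/17 (90.25.0.0 - 90.25.127.255) does not contain 90.25.214.13
Longest matching prefix is /16 -> interface ge-0/0/0.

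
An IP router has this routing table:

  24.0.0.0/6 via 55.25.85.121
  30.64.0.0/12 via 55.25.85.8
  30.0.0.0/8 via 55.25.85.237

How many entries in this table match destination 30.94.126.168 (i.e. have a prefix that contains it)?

1

Prefixes containing 30.94.126.168:
  30.0.0.0/8 (30.0.0.0 - 30.255.255.255)
Total matching entries: 1.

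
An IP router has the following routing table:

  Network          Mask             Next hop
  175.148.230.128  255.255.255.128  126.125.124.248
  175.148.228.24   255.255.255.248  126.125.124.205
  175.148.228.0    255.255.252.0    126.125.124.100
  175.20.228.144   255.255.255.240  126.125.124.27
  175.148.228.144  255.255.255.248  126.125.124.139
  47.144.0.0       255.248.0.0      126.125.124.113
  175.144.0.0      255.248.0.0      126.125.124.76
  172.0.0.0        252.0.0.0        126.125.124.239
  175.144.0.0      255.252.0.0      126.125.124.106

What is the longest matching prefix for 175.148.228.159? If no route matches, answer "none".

Entries matching 175.148.228.159:
  172.0.0.0/6 (172.0.0.0 - 175.255.255.255)
  175.144.0.0/13 (175.144.0.0 - 175.151.255.255)
  175.148.228.0/22 (175.148.228.0 - 175.148.231.255)
Most specific is 175.148.228.0/22.

175.148.228.0/22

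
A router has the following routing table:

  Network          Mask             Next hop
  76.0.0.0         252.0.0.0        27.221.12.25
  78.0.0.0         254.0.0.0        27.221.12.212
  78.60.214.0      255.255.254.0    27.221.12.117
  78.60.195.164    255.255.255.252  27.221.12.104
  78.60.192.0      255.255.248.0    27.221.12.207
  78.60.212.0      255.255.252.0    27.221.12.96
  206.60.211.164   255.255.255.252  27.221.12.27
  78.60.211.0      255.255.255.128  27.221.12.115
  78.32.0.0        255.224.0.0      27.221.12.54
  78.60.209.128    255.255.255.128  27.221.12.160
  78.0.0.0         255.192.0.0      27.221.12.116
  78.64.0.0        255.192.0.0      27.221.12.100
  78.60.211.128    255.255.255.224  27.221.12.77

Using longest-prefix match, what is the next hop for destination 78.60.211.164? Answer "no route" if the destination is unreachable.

27.221.12.54

Routes whose prefix contains 78.60.211.164:
  76.0.0.0/6 (76.0.0.0 - 79.255.255.255) -> 27.221.12.25
  78.0.0.0/7 (78.0.0.0 - 79.255.255.255) -> 27.221.12.212
  78.0.0.0/10 (78.0.0.0 - 78.63.255.255) -> 27.221.12.116
  78.32.0.0/11 (78.32.0.0 - 78.63.255.255) -> 27.221.12.54
More-specific entries that do NOT match:
  78.60.195.164/30 (78.60.195.164 - 78.60.195.167) does not contain 78.60.211.164
  206.60.211.164/30 (206.60.211.164 - 206.60.211.167) does not contain 78.60.211.164
  78.60.211.128/27 (78.60.211.128 - 78.60.211.159) does not contain 78.60.211.164
  78.60.211.0/25 (78.60.211.0 - 78.60.211.127) does not contain 78.60.211.164
  78.60.209.128/25 (78.60.209.128 - 78.60.209.255) does not contain 78.60.211.164
  78.60.214.0/23 (78.60.214.0 - 78.60.215.255) does not contain 78.60.211.164
  78.60.212.0/22 (78.60.212.0 - 78.60.215.255) does not contain 78.60.211.164
  78.60.192.0/21 (78.60.192.0 - 78.60.199.255) does not contain 78.60.211.164
Longest matching prefix is /11 -> next hop 27.221.12.54.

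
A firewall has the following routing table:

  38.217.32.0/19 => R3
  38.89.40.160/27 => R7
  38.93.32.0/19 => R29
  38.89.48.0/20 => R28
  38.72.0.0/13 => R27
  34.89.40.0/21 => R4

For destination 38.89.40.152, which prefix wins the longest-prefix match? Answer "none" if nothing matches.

38.89.40.152 is outside every listed prefix and there is no default route.

none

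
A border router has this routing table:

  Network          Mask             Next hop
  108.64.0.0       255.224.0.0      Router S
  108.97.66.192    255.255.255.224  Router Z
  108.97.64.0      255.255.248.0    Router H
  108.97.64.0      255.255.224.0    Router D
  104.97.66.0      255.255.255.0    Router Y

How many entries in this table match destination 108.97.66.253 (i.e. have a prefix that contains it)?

2

Prefixes containing 108.97.66.253:
  108.97.64.0/19 (108.97.64.0 - 108.97.95.255)
  108.97.64.0/21 (108.97.64.0 - 108.97.71.255)
Total matching entries: 2.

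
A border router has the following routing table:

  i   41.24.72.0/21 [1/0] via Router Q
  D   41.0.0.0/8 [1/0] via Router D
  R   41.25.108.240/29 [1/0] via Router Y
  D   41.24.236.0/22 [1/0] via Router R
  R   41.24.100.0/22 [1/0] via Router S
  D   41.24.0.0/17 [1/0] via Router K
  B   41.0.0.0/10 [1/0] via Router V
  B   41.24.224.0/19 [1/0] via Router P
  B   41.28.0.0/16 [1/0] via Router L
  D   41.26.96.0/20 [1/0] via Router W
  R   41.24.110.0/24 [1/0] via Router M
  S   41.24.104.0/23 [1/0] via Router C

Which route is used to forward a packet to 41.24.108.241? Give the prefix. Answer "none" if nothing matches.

41.24.0.0/17

Entries matching 41.24.108.241:
  41.0.0.0/8 (41.0.0.0 - 41.255.255.255)
  41.0.0.0/10 (41.0.0.0 - 41.63.255.255)
  41.24.0.0/17 (41.24.0.0 - 41.24.127.255)
Most specific is 41.24.0.0/17.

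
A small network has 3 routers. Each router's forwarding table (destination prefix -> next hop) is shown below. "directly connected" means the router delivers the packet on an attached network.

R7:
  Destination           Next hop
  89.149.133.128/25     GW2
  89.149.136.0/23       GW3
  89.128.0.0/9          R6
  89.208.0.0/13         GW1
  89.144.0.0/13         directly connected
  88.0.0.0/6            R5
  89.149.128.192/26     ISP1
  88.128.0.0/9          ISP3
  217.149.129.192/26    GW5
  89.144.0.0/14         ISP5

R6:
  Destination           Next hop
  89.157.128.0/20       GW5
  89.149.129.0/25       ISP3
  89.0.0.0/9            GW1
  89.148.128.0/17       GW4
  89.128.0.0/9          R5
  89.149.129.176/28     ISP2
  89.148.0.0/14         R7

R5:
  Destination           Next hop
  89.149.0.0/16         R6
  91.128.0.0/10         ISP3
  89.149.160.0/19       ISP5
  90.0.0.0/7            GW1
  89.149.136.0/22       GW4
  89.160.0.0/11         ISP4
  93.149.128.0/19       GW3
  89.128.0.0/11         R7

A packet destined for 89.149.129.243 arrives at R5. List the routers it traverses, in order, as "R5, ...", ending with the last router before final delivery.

R5, R6, R7

At R5: longest match for 89.149.129.243 is 89.149.0.0/16 -> R6
At R6: longest match for 89.149.129.243 is 89.148.0.0/14 -> R7
At R7: longest match for 89.149.129.243 is 89.144.0.0/13 -> directly connected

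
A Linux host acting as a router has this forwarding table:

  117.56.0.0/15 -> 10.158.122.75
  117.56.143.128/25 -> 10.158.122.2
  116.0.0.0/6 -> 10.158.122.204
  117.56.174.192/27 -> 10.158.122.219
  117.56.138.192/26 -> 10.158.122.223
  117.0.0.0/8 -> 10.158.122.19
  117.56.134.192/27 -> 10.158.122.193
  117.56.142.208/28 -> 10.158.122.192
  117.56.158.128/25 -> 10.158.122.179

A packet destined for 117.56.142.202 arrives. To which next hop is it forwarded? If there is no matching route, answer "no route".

10.158.122.75

Routes whose prefix contains 117.56.142.202:
  116.0.0.0/6 (116.0.0.0 - 119.255.255.255) -> 10.158.122.204
  117.0.0.0/8 (117.0.0.0 - 117.255.255.255) -> 10.158.122.19
  117.56.0.0/15 (117.56.0.0 - 117.57.255.255) -> 10.158.122.75
More-specific entries that do NOT match:
  117.56.142.208/28 (117.56.142.208 - 117.56.142.223) does not contain 117.56.142.202
  117.56.174.192/27 (117.56.174.192 - 117.56.174.223) does not contain 117.56.142.202
  117.56.134.192/27 (117.56.134.192 - 117.56.134.223) does not contain 117.56.142.202
  117.56.138.192/26 (117.56.138.192 - 117.56.138.255) does not contain 117.56.142.202
  117.56.143.128/25 (117.56.143.128 - 117.56.143.255) does not contain 117.56.142.202
  117.56.158.128/25 (117.56.158.128 - 117.56.158.255) does not contain 117.56.142.202
Longest matching prefix is /15 -> next hop 10.158.122.75.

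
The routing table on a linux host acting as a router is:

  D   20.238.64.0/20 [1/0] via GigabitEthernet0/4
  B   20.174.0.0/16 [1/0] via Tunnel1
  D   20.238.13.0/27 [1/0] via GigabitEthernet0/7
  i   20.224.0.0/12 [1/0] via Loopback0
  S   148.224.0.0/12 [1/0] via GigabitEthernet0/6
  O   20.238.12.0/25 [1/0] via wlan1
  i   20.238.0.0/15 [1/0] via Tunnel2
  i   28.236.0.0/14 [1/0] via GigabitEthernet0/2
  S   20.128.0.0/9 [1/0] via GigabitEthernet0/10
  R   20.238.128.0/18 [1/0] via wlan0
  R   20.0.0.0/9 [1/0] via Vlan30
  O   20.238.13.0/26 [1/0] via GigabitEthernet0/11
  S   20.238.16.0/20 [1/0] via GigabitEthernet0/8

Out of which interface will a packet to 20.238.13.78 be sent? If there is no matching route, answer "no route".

Tunnel2

Routes whose prefix contains 20.238.13.78:
  20.128.0.0/9 (20.128.0.0 - 20.255.255.255) -> GigabitEthernet0/10
  20.224.0.0/12 (20.224.0.0 - 20.239.255.255) -> Loopback0
  20.238.0.0/15 (20.238.0.0 - 20.239.255.255) -> Tunnel2
More-specific entries that do NOT match:
  20.238.13.0/27 (20.238.13.0 - 20.238.13.31) does not contain 20.238.13.78
  20.238.13.0/26 (20.238.13.0 - 20.238.13.63) does not contain 20.238.13.78
  20.238.12.0/25 (20.238.12.0 - 20.238.12.127) does not contain 20.238.13.78
  20.238.64.0/20 (20.238.64.0 - 20.238.79.255) does not contain 20.238.13.78
  20.238.16.0/20 (20.238.16.0 - 20.238.31.255) does not contain 20.238.13.78
  20.238.128.0/18 (20.238.128.0 - 20.238.191.255) does not contain 20.238.13.78
  20.174.0.0/16 (20.174.0.0 - 20.174.255.255) does not contain 20.238.13.78
Longest matching prefix is /15 -> interface Tunnel2.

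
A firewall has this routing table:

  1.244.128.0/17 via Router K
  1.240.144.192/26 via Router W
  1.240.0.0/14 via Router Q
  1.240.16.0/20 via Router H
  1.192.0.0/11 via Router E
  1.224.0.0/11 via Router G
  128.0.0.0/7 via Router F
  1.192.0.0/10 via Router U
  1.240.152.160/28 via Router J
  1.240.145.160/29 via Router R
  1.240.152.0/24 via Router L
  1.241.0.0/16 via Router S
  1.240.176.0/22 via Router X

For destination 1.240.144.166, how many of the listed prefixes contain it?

3

Prefixes containing 1.240.144.166:
  1.192.0.0/10 (1.192.0.0 - 1.255.255.255)
  1.224.0.0/11 (1.224.0.0 - 1.255.255.255)
  1.240.0.0/14 (1.240.0.0 - 1.243.255.255)
Total matching entries: 3.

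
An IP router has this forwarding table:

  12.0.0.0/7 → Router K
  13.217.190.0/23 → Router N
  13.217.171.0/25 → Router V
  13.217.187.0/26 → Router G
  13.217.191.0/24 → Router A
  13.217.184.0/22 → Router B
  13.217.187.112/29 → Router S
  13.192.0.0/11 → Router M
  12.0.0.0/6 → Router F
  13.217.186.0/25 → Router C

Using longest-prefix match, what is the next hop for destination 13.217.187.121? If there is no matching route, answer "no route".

Router B

Routes whose prefix contains 13.217.187.121:
  12.0.0.0/6 (12.0.0.0 - 15.255.255.255) -> Router F
  12.0.0.0/7 (12.0.0.0 - 13.255.255.255) -> Router K
  13.192.0.0/11 (13.192.0.0 - 13.223.255.255) -> Router M
  13.217.184.0/22 (13.217.184.0 - 13.217.187.255) -> Router B
More-specific entries that do NOT match:
  13.217.187.112/29 (13.217.187.112 - 13.217.187.119) does not contain 13.217.187.121
  13.217.187.0/26 (13.217.187.0 - 13.217.187.63) does not contain 13.217.187.121
  13.217.171.0/25 (13.217.171.0 - 13.217.171.127) does not contain 13.217.187.121
  13.217.186.0/25 (13.217.186.0 - 13.217.186.127) does not contain 13.217.187.121
  13.217.191.0/24 (13.217.191.0 - 13.217.191.255) does not contain 13.217.187.121
  13.217.190.0/23 (13.217.190.0 - 13.217.191.255) does not contain 13.217.187.121
Longest matching prefix is /22 -> next hop Router B.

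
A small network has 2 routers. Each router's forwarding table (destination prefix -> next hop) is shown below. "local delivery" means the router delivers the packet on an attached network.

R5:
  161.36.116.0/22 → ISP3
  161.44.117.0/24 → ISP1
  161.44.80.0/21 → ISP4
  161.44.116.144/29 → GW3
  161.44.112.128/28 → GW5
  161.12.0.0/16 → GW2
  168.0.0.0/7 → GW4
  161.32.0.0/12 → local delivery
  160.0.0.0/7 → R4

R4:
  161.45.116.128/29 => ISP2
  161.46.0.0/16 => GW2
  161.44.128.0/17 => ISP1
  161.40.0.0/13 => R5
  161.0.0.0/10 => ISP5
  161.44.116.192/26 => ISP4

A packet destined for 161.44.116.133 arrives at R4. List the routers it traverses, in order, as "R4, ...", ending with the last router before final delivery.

R4, R5

At R4: longest match for 161.44.116.133 is 161.40.0.0/13 -> R5
At R5: longest match for 161.44.116.133 is 161.32.0.0/12 -> local delivery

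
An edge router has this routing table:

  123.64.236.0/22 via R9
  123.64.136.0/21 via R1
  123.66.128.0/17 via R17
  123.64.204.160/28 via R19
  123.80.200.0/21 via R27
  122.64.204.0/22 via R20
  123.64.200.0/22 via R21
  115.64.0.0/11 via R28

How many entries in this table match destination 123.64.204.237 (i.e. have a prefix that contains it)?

No listed prefix contains 123.64.204.237.
Total matching entries: 0.

0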